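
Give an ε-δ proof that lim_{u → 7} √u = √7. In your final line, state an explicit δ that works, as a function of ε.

δ = min(7, √7·ε)

Suppose ε > 0. We want δ > 0 such that 0 < |u − 7| < δ implies |√u − √7| < ε.
Multiplying by the conjugate, |√u − √7| = |u − 7|/(√u + √7).
Restrict δ ≤ 7 so that |u − 7| < 7 forces u > 0, and then √u + √7 > √7.
Hence |√u − √7| < |u − 7|/√7, which is < ε once |u − 7| < √7·ε.
Take δ = min(7, √7·ε). If 0 < |u − 7| < δ then u > 0 and |√u − √7| < |u − 7|/√7 < ε.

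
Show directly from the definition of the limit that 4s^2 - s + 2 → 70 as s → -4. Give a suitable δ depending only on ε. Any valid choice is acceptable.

δ = min(1, ε/37)

Fix ε > 0. We want δ > 0 such that 0 < |s + 4| < δ implies |(4s^2 - s + 2) − 70| < ε.
(4s^2 - s + 2) − 70 = 4s^2 - s - 68 = (s + 4)(4s - 17).
So |(4s^2 - s + 2) − 70| = |s + 4|·|4s - 17|.
Assume first that |s + 4| < 1, so |s| < 5. Then |4s - 17| ≤ 4·5 + 17 = 37.
Hence |(4s^2 - s + 2) − 70| ≤ 37|s + 4| < ε provided |s + 4| < ε/37.
Take δ = min(1, ε/37). Then 0 < |s + 4| < δ gives both |s + 4| < 1 and |s + 4| < ε/37, so |(4s^2 - s + 2) − 70| < ε.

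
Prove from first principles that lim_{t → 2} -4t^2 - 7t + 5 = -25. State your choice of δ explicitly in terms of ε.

δ = min(1, ε/27)

Let ε > 0. We want δ > 0 such that 0 < |t − 2| < δ implies |(-4t^2 - 7t + 5) + 25| < ε.
(-4t^2 - 7t + 5) + 25 = -4t^2 - 7t + 30 = (t − 2)(-4t - 15).
So |(-4t^2 - 7t + 5) + 25| = |t − 2|·|-4t - 15|.
Require δ ≤ 1. Then |t − 2| < 1 gives |t| < 3, and by the triangle inequality |-4t - 15| ≤ 4·3 + 15 = 27.
Hence |(-4t^2 - 7t + 5) + 25| ≤ 27|t − 2| < ε provided |t − 2| < ε/27.
Take δ = min(1, ε/27). Then 0 < |t − 2| < δ gives both |t − 2| < 1 and |t − 2| < ε/27, so |(-4t^2 - 7t + 5) + 25| < ε.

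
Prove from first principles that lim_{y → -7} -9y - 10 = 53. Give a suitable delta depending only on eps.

delta = eps/9

Let eps > 0 be given. We need delta > 0 so that 0 < |y + 7| < delta implies |(-9y - 10) − 53| < eps.
Since (-9y - 10) − 53 = -9(y + 7), we have |(-9y - 10) − 53| = 9|y + 7|.
Thus it suffices that |y + 7| < eps/9.
Take delta = eps/9. If 0 < |y + 7| < delta then |(-9y - 10) − 53| = 9|y + 7| < 9·(eps/9) = eps.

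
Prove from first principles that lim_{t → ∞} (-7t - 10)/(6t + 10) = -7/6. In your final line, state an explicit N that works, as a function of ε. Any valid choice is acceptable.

Suppose ε > 0. We seek N > 0 such that t > N implies |(-7t - 10)/(6t + 10) + 7/6| < ε.
(-7t - 10)/(6t + 10) + 7/6 = (6(-7t - 10) − (-7)(6t + 10)) / (6(6t + 10)) = 10/(6(6t + 10)).
For t > 0 we have 6t + 10 > 6t, so |(-7t - 10)/(6t + 10) + 7/6| = 10/(6(6t + 10)) < 10/(6·6t) = (5/18)/t.
Thus |(-7t - 10)/(6t + 10) + 7/6| < ε whenever t > (5/18)/ε.
Take N = (5/18)/ε. If t > N then |(-7t - 10)/(6t + 10) + 7/6| < (5/18)/t < ε.

N = (5/18)/ε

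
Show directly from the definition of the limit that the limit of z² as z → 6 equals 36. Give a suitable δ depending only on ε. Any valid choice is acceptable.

δ = min(2, ε/14)

Let ε > 0 be given. We seek δ > 0 with 0 < |z − 6| < δ ⇒ |z² − 36| < ε.
Factor: z² − 36 = (z − 6)(z + 6), so |z² − 36| = |z − 6|·|z + 6|.
Impose δ ≤ 2 so that |z| < 8; then |z + 6| ≤ 14.
Hence |z² − 36| ≤ 14|z − 6|, which is < ε once |z − 6| < ε/14.
Take δ = min(2, ε/14). If 0 < |z − 6| < δ then both bounds hold and |z² − 36| ≤ 14|z − 6| < 14·(ε/14) = ε.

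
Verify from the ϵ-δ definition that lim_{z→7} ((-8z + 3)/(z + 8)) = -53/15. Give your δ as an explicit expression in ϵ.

Suppose ϵ > 0. We want δ > 0 with 0 < |z − 7| < δ ⇒ |(-8z + 3)/(z + 8) + 53/15| < ϵ.
Combining over a common denominator, (-8z + 3)/(z + 8) + 53/15 = [(-8z + 3)·15 − (-53)·(z + 8)] / [15·(z + 8)] = -67(z − 7) / (15(z + 8)).
So |(-8z + 3)/(z + 8) + 53/15| = 67|z − 7| / (15·|z + 8|).
Require δ ≤ 15/2, so |z + 8| ≥ |15| − |z − 7| > 15 − 15/2 = 15/2.
Hence |(-8z + 3)/(z + 8) + 53/15| < 67|z − 7|/(15·(15/2)) = (134/225)|z − 7|, which is < ϵ once |z − 7| < (225/134)ϵ.
Take δ = min(15/2, (225/134)ϵ). Then 0 < |z − 7| < δ forces both bounds, so |(-8z + 3)/(z + 8) + 53/15| < ϵ.

δ = min(15/2, (225/134)ϵ)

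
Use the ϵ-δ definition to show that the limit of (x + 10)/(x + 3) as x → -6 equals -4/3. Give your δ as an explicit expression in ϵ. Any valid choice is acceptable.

Let ϵ > 0 be given. We want δ > 0 with 0 < |x + 6| < δ ⇒ |(x + 10)/(x + 3) + 4/3| < ϵ.
Combining over a common denominator, (x + 10)/(x + 3) + 4/3 = [(x + 10)·(-3) − 4·(x + 3)] / [(-3)·(x + 3)] = -7(x + 6) / ((-3)(x + 3)).
So |(x + 10)/(x + 3) + 4/3| = 7|x + 6| / (3·|x + 3|).
Require δ ≤ 3/2, so |x + 3| ≥ |-3| − |x + 6| > 3 − 3/2 = 3/2.
Hence |(x + 10)/(x + 3) + 4/3| < 7|x + 6|/(3·(3/2)) = (14/9)|x + 6|, which is < ϵ once |x + 6| < (9/14)ϵ.
Take δ = min(3/2, (9/14)ϵ). Then 0 < |x + 6| < δ forces both bounds, so |(x + 10)/(x + 3) + 4/3| < ϵ.

δ = min(3/2, (9/14)ϵ)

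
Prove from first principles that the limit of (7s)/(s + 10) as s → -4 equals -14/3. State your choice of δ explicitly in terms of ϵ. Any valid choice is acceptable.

Let ϵ > 0 be given. We want δ > 0 with 0 < |s + 4| < δ ⇒ |(7s)/(s + 10) + 14/3| < ϵ.
Combining over a common denominator, (7s)/(s + 10) + 14/3 = [(7s)·6 − (-28)·(s + 10)] / [6·(s + 10)] = 70(s + 4) / (6(s + 10)).
So |(7s)/(s + 10) + 14/3| = 70|s + 4| / (6·|s + 10|).
Require δ ≤ 3, so |s + 10| ≥ |6| − |s + 4| > 6 − 3 = 3.
Hence |(7s)/(s + 10) + 14/3| < 70|s + 4|/(6·3) = (35/9)|s + 4|, which is < ϵ once |s + 4| < (9/35)ϵ.
Take δ = min(3, (9/35)ϵ). Then 0 < |s + 4| < δ forces both bounds, so |(7s)/(s + 10) + 14/3| < ϵ.

δ = min(3, (9/35)ϵ)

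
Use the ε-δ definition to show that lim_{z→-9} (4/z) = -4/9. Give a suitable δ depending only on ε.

δ = min(9/2, (81/8)ε)

Let ε > 0 be given. We seek δ > 0 such that 0 < |z + 9| < δ implies |4/z + 4/9| < ε.
|4/z + 4/9| = 4·|-9 − z|/(9·|z|) = 4|z + 9|/(9|z|).
Require δ ≤ 9/2 so that |z| > 9 − 9/2 = 9/2, hence 9|z| > 81/2.
Then |4/z + 4/9| < 4|z + 9|/(81/2), which is < ε when |z + 9| < (81/8)ε.
Take δ = min(9/2, (81/8)ε). Then 0 < |z + 9| < δ gives both |z + 9| < 9/2 and |z + 9| < (81/8)ε, so |4/z + 4/9| < ε.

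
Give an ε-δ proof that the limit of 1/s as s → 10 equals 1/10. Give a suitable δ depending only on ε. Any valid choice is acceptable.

δ = min(5, 50ε)

Let ε > 0. We seek δ > 0 such that 0 < |s − 10| < δ implies |1/s − (1/10)| < ε.
|1/s − (1/10)| = |10 − s|/(10·|s|) = |s − 10|/(10|s|).
Require δ ≤ 5 so that |s| > 10 − 5 = 5, hence 10|s| > 50.
Then |1/s − (1/10)| < |s − 10|/50, which is < ε when |s − 10| < 50ε.
Take δ = min(5, 50ε). Then 0 < |s − 10| < δ gives both |s − 10| < 5 and |s − 10| < 50ε, so |1/s − (1/10)| < ε.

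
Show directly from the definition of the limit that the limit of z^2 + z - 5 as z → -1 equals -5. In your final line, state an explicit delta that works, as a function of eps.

Suppose eps > 0. We want delta > 0 such that 0 < |z + 1| < delta implies |(z^2 + z - 5) + 5| < eps.
(z^2 + z - 5) + 5 = z^2 + z = (z + 1)(z).
So |(z^2 + z - 5) + 5| = |z + 1|·|z|.
Assume first that |z + 1| < 2, so |z| < 3. Then |z| ≤ 3 = 3.
Hence |(z^2 + z - 5) + 5| ≤ 3|z + 1| < eps provided |z + 1| < eps/3.
Take delta = min(2, eps/3). Then 0 < |z + 1| < delta gives both |z + 1| < 2 and |z + 1| < eps/3, so |(z^2 + z - 5) + 5| < eps.

delta = min(2, eps/3)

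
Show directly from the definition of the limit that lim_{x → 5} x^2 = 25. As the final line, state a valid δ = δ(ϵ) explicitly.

Fix ϵ > 0. We seek δ > 0 with 0 < |x − 5| < δ ⇒ |x^2 − 25| < ϵ.
Factor: x^2 − 25 = (x − 5)(x + 5), so |x^2 − 25| = |x − 5|·|x + 5|.
Restrict δ ≤ 2. Then |x − 5| < 2 gives |x| < 7, so by the triangle inequality |x + 5| ≤ 7 + 5 = 12.
Hence |x^2 − 25| ≤ 12|x − 5|, which is < ϵ once |x − 5| < ϵ/12.
Take δ = min(2, ϵ/12). If 0 < |x − 5| < δ then both bounds hold and |x^2 − 25| ≤ 12|x − 5| < 12·(ϵ/12) = ϵ.

δ = min(2, ϵ/12)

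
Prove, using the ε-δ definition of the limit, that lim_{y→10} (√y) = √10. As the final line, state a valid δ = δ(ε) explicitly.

Fix ε > 0. We want δ > 0 such that 0 < |y − 10| < δ implies |√y − √10| < ε.
Rationalise: √y − √10 = (y − 10)/(√y + √10), so |√y − √10| = |y − 10|/(√y + √10).
Restrict δ ≤ 10 so that |y − 10| < 10 forces y > 0, and then √y + √10 > √10.
Hence |√y − √10| < |y − 10|/√10, which is < ε once |y − 10| < √10·ε.
Take δ = min(10, √10·ε). If 0 < |y − 10| < δ then y > 0 and |√y − √10| < |y − 10|/√10 < ε.

δ = min(10, √10·ε)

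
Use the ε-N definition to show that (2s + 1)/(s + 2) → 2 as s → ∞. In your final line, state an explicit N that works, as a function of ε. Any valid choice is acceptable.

Let ε > 0. We seek N > 0 such that s > N implies |(2s + 1)/(s + 2) − 2| < ε.
(2s + 1)/(s + 2) − 2 = ((2s + 1) − 2(s + 2)) / ((s + 2)) = -3/((s + 2)).
For s > 0 we have s + 2 > s, so |(2s + 1)/(s + 2) − 2| = 3/((s + 2)) < 3/(s) = 3/s.
Thus |(2s + 1)/(s + 2) − 2| < ε whenever s > 3/ε.
Take N = 3/ε. If s > N then |(2s + 1)/(s + 2) − 2| < 3/s < ε.

N = 3/ε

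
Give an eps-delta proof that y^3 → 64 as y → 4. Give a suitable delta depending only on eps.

Let eps > 0 be given. We seek delta > 0 with 0 < |y − 4| < delta ⇒ |y^3 − 64| < eps.
Factor: y^3 − 64 = (y − 4)(y^2 + 4y + 16), so |y^3 − 64| = |y − 4|·|y^2 + 4y + 16|.
Restrict delta ≤ 1. Then |y − 4| < 1 gives |y| < 5, so by the triangle inequality |y^2 + 4y + 16| ≤ 5^2 + 4·5 + 16 = 61.
Hence |y^3 − 64| ≤ 61|y − 4|, which is < eps once |y − 4| < eps/61.
Take delta = min(1, eps/61). If 0 < |y − 4| < delta then both bounds hold and |y^3 − 64| ≤ 61|y − 4| < 61·(eps/61) = eps.

delta = min(1, eps/61)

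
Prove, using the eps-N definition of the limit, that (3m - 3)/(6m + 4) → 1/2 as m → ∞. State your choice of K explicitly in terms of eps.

K = (5/6)/eps

Suppose eps > 0. For m ≥ 1, |(3m - 3)/(6m + 4) − (1/2)| = |-30|/(6(6m + 4)) = 30/(6(6m + 4)).
Since 6m + 4 ≥ 6m for m ≥ 1, this is ≤ 30/(6·6m) = (5/6)/m.
So |(3m - 3)/(6m + 4) − (1/2)| < eps whenever m > (5/6)/eps.
Take K = (5/6)/eps. If m > K then |(3m - 3)/(6m + 4) − (1/2)| ≤ (5/6)/m < eps.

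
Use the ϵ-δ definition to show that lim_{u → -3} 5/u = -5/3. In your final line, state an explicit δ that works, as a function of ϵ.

Let ϵ > 0 be given. We seek δ > 0 such that 0 < |u + 3| < δ implies |5/u + 5/3| < ϵ.
|5/u + 5/3| = 5·|-3 − u|/(3·|u|) = 5|u + 3|/(3|u|).
Restrict δ ≤ 3/2. Then |u + 3| < 3/2 gives |u| > 3/2, so 3|u| > 9/2.
Then |5/u + 5/3| < 5|u + 3|/(9/2), which is < ϵ when |u + 3| < (9/10)ϵ.
Take δ = min(3/2, (9/10)ϵ). Then 0 < |u + 3| < δ gives both |u + 3| < 3/2 and |u + 3| < (9/10)ϵ, so |5/u + 5/3| < ϵ.

δ = min(3/2, (9/10)ϵ)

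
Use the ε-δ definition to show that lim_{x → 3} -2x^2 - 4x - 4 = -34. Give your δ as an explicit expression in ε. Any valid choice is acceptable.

Let ε > 0 be given. We want δ > 0 such that 0 < |x − 3| < δ implies |(-2x^2 - 4x - 4) + 34| < ε.
(-2x^2 - 4x - 4) + 34 = -2x^2 - 4x + 30 = (x − 3)(-2x - 10).
So |(-2x^2 - 4x - 4) + 34| = |x − 3|·|-2x - 10|.
Assume first that |x − 3| < 1, so |x| < 4. Then |-2x - 10| ≤ 2·4 + 10 = 18.
Hence |(-2x^2 - 4x - 4) + 34| ≤ 18|x − 3| < ε provided |x − 3| < ε/18.
Take δ = min(1, ε/18). Then 0 < |x − 3| < δ gives both |x − 3| < 1 and |x − 3| < ε/18, so |(-2x^2 - 4x - 4) + 34| < ε.

δ = min(1, ε/18)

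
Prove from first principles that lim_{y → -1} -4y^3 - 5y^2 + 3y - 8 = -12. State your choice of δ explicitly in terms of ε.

δ = min(1, ε/22)

Let ε > 0 be given. We want δ > 0 such that 0 < |y + 1| < δ implies |(-4y^3 - 5y^2 + 3y - 8) + 12| < ε.
(-4y^3 - 5y^2 + 3y - 8) + 12 = -4y^3 - 5y^2 + 3y + 4 = (y + 1)(-4y^2 - y + 4).
So |(-4y^3 - 5y^2 + 3y - 8) + 12| = |y + 1|·|-4y^2 - y + 4|.
Require δ ≤ 1. Then |y + 1| < 1 gives |y| < 2, and by the triangle inequality |-4y^2 - y + 4| ≤ 4·2^2 + 2 + 4 = 22.
Hence |(-4y^3 - 5y^2 + 3y - 8) + 12| ≤ 22|y + 1| < ε provided |y + 1| < ε/22.
Take δ = min(1, ε/22). Then 0 < |y + 1| < δ gives both |y + 1| < 1 and |y + 1| < ε/22, so |(-4y^3 - 5y^2 + 3y - 8) + 12| < ε.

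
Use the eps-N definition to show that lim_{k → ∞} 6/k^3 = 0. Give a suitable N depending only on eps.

Fix eps > 0. For k ≥ 1, |6/k^3 − 0| = 6/k^3.
6/k^3 < eps ⇔ k^3 > 6/eps ⇔ k > (6/eps)^{1/3}.
Take N = (6/eps)^{1/3}. Then k > N implies 6/k^3 < eps.

N = (6/eps)^{1/3}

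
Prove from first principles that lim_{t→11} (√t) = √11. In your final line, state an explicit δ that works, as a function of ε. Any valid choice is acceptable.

Fix ε > 0. We want δ > 0 such that 0 < |t − 11| < δ implies |√t − √11| < ε.
Rationalise: √t − √11 = (t − 11)/(√t + √11), so |√t − √11| = |t − 11|/(√t + √11).
Restrict δ ≤ 11 so that |t − 11| < 11 forces t > 0, and then √t + √11 > √11.
Hence |√t − √11| < |t − 11|/√11, which is < ε once |t − 11| < √11·ε.
Take δ = min(11, √11·ε). If 0 < |t − 11| < δ then t > 0 and |√t − √11| < |t − 11|/√11 < ε.

δ = min(11, √11·ε)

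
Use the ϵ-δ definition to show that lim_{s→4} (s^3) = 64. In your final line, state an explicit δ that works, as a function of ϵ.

δ = min(1, ϵ/61)

Fix ϵ > 0. We seek δ > 0 with 0 < |s − 4| < δ ⇒ |s^3 − 64| < ϵ.
Factor: s^3 − 64 = (s − 4)(s^2 + 4s + 16), so |s^3 − 64| = |s − 4|·|s^2 + 4s + 16|.
Impose δ ≤ 1 so that |s| < 5; then |s^2 + 4s + 16| ≤ 61.
Hence |s^3 − 64| ≤ 61|s − 4|, which is < ϵ once |s − 4| < ϵ/61.
Take δ = min(1, ϵ/61). If 0 < |s − 4| < δ then both bounds hold and |s^3 − 64| ≤ 61|s − 4| < 61·(ϵ/61) = ϵ.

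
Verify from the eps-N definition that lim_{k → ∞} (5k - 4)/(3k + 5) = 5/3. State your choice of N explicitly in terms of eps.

Let eps > 0. For k ≥ 1, |(5k - 4)/(3k + 5) − (5/3)| = |-37|/(3(3k + 5)) = 37/(3(3k + 5)).
Since 3k + 5 ≥ 3k for k ≥ 1, this is ≤ 37/(3·3k) = (37/9)/k.
So |(5k - 4)/(3k + 5) − (5/3)| < eps whenever k > (37/9)/eps.
Take N = (37/9)/eps. If k > N then |(5k - 4)/(3k + 5) − (5/3)| ≤ (37/9)/k < eps.

N = (37/9)/eps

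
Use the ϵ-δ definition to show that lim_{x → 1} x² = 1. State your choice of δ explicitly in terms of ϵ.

δ = min(2, ϵ/4)

Suppose ϵ > 0. We seek δ > 0 with 0 < |x − 1| < δ ⇒ |x² − 1| < ϵ.
Factor: x² − 1 = (x − 1)(x + 1), so |x² − 1| = |x − 1|·|x + 1|.
Restrict δ ≤ 2. Then |x − 1| < 2 gives |x| < 3, so by the triangle inequality |x + 1| ≤ 3 + 1 = 4.
Hence |x² − 1| ≤ 4|x − 1|, which is < ϵ once |x − 1| < ϵ/4.
Take δ = min(2, ϵ/4). If 0 < |x − 1| < δ then both bounds hold and |x² − 1| ≤ 4|x − 1| < 4·(ϵ/4) = ϵ.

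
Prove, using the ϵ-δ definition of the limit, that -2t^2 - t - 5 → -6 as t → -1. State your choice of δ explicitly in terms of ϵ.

Let ϵ > 0 be given. We want δ > 0 such that 0 < |t + 1| < δ implies |(-2t^2 - t - 5) + 6| < ϵ.
(-2t^2 - t - 5) + 6 = -2t^2 - t + 1 = (t + 1)(-2t + 1).
So |(-2t^2 - t - 5) + 6| = |t + 1|·|-2t + 1|.
Assume first that |t + 1| < 2, so |t| < 3. Then |-2t + 1| ≤ 2·3 + 1 = 7.
Hence |(-2t^2 - t - 5) + 6| ≤ 7|t + 1| < ϵ provided |t + 1| < ϵ/7.
Take δ = min(2, ϵ/7). Then 0 < |t + 1| < δ gives both |t + 1| < 2 and |t + 1| < ϵ/7, so |(-2t^2 - t - 5) + 6| < ϵ.

δ = min(2, ϵ/7)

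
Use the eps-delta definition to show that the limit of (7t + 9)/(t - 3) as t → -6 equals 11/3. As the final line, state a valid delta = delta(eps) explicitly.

Suppose eps > 0. We want delta > 0 with 0 < |t + 6| < delta ⇒ |(7t + 9)/(t - 3) − (11/3)| < eps.
Combining over a common denominator, (7t + 9)/(t - 3) − (11/3) = [(7t + 9)·(-9) − (-33)·(t - 3)] / [(-9)·(t - 3)] = -30(t + 6) / ((-9)(t - 3)).
So |(7t + 9)/(t - 3) − (11/3)| = 30|t + 6| / (9·|t − 3|).
Restrict delta ≤ 9/2. Then |t + 6| < 9/2 gives |t − 3| = |(t + 6) + (-9)| ≥ 9 − 9/2 = 9/2.
Hence |(7t + 9)/(t - 3) − (11/3)| < 30|t + 6|/(9·(9/2)) = (20/27)|t + 6|, which is < eps once |t + 6| < (27/20)eps.
Take delta = min(9/2, (27/20)eps). Then 0 < |t + 6| < delta forces both bounds, so |(7t + 9)/(t - 3) − (11/3)| < eps.

delta = min(9/2, (27/20)eps)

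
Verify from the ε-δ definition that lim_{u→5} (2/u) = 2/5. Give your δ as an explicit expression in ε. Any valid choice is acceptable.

δ = min(5/2, (25/4)ε)

Let ε > 0 be given. We seek δ > 0 such that 0 < |u − 5| < δ implies |2/u − (2/5)| < ε.
|2/u − (2/5)| = 2·|5 − u|/(5·|u|) = 2|u − 5|/(5|u|).
Require δ ≤ 5/2 so that |u| > 5 − 5/2 = 5/2, hence 5|u| > 25/2.
Then |2/u − (2/5)| < 2|u − 5|/(25/2), which is < ε when |u − 5| < (25/4)ε.
Take δ = min(5/2, (25/4)ε). Then 0 < |u − 5| < δ gives both |u − 5| < 5/2 and |u − 5| < (25/4)ε, so |2/u − (2/5)| < ε.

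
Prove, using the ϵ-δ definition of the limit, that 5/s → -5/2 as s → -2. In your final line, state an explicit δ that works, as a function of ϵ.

δ = min(1, (2/5)ϵ)

Let ϵ > 0. We seek δ > 0 such that 0 < |s + 2| < δ implies |5/s + 5/2| < ϵ.
|5/s + 5/2| = 5·|-2 − s|/(2·|s|) = 5|s + 2|/(2|s|).
Require δ ≤ 1 so that |s| > 2 − 1 = 1, hence 2|s| > 2.
Then |5/s + 5/2| < 5|s + 2|/2, which is < ϵ when |s + 2| < (2/5)ϵ.
Take δ = min(1, (2/5)ϵ). Then 0 < |s + 2| < δ gives both |s + 2| < 1 and |s + 2| < (2/5)ϵ, so |5/s + 5/2| < ϵ.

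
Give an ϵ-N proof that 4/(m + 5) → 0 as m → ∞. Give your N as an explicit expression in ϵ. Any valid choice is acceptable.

Suppose ϵ > 0. For m ≥ 1, |4/(m + 5) − 0| = 4/(m + 5) ≤ 4/m.
We need 4/m < ϵ, i.e. m > 4/ϵ.
Take N = 4/ϵ. If m > N then |4/(m + 5)| ≤ 4/m < ϵ.

N = 4/ϵ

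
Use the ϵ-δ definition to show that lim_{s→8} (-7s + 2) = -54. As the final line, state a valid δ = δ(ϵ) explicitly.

Let ϵ > 0. We need δ > 0 so that 0 < |s − 8| < δ implies |(-7s + 2) + 54| < ϵ.
|(-7s + 2) + 54| = |-7s + 56| = 7|s − 8|.
Thus it suffices that |s − 8| < ϵ/7.
Take δ = ϵ/7. If 0 < |s − 8| < δ then |(-7s + 2) + 54| = 7|s − 8| < 7·(ϵ/7) = ϵ.

δ = ϵ/7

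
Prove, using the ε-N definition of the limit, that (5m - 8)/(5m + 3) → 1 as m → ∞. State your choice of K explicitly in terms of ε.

K = (11/5)/ε

Let ε > 0. For m ≥ 1, |(5m - 8)/(5m + 3) − 1| = |-55|/(5(5m + 3)) = 55/(5(5m + 3)).
Since 5m + 3 ≥ 5m for m ≥ 1, this is ≤ 55/(5·5m) = (11/5)/m.
So |(5m - 8)/(5m + 3) − 1| < ε whenever m > (11/5)/ε.
Take K = (11/5)/ε. If m > K then |(5m - 8)/(5m + 3) − 1| ≤ (11/5)/m < ε.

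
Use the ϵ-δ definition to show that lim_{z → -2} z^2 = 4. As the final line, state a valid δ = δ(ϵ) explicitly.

δ = min(1, ϵ/5)

Suppose ϵ > 0. We seek δ > 0 with 0 < |z + 2| < δ ⇒ |z^2 − 4| < ϵ.
Factor: z^2 − 4 = (z + 2)(z - 2), so |z^2 − 4| = |z + 2|·|z - 2|.
Restrict δ ≤ 1. Then |z + 2| < 1 gives |z| < 3, so by the triangle inequality |z - 2| ≤ 3 + 2 = 5.
Hence |z^2 − 4| ≤ 5|z + 2|, which is < ϵ once |z + 2| < ϵ/5.
Take δ = min(1, ϵ/5). If 0 < |z + 2| < δ then both bounds hold and |z^2 − 4| ≤ 5|z + 2| < 5·(ϵ/5) = ϵ.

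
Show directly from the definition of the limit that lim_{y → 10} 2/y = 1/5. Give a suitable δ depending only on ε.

δ = min(5, 25ε)

Let ε > 0 be given. We seek δ > 0 such that 0 < |y − 10| < δ implies |2/y − (1/5)| < ε.
|2/y − (1/5)| = 2·|10 − y|/(10·|y|) = 2|y − 10|/(10|y|).
Restrict δ ≤ 5. Then |y − 10| < 5 gives |y| > 5, so 10|y| > 50.
Then |2/y − (1/5)| < 2|y − 10|/50, which is < ε when |y − 10| < 25ε.
Take δ = min(5, 25ε). Then 0 < |y − 10| < δ gives both |y − 10| < 5 and |y − 10| < 25ε, so |2/y − (1/5)| < ε.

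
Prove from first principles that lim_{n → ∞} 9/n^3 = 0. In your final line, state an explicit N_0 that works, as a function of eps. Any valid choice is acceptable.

N_0 = (9/eps)^{1/3}

Let eps > 0. For n ≥ 1, |9/n^3 − 0| = 9/n^3.
9/n^3 < eps ⇔ n^3 > 9/eps ⇔ n > (9/eps)^{1/3}.
Take N_0 = (9/eps)^{1/3}. Then n > N_0 implies 9/n^3 < eps.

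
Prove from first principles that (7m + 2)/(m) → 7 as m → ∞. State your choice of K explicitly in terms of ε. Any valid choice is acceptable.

K = 2/ε

Suppose ε > 0. For m ≥ 1, |(7m + 2)/(m) − 7| = |2|/((m)) = 2/((m)).
Since m ≥ m for m ≥ 1, this is ≤ 2/(m) = 2/m.
So |(7m + 2)/(m) − 7| < ε whenever m > 2/ε.
Take K = 2/ε. If m > K then |(7m + 2)/(m) − 7| ≤ 2/m < ε.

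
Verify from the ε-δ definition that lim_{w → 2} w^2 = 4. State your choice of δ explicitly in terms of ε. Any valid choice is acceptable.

Suppose ε > 0. We seek δ > 0 with 0 < |w − 2| < δ ⇒ |w^2 − 4| < ε.
Factor: w^2 − 4 = (w − 2)(w + 2), so |w^2 − 4| = |w − 2|·|w + 2|.
Impose δ ≤ 2 so that |w| < 4; then |w + 2| ≤ 6.
Hence |w^2 − 4| ≤ 6|w − 2|, which is < ε once |w − 2| < ε/6.
Take δ = min(2, ε/6). If 0 < |w − 2| < δ then both bounds hold and |w^2 − 4| ≤ 6|w − 2| < 6·(ε/6) = ε.

δ = min(2, ε/6)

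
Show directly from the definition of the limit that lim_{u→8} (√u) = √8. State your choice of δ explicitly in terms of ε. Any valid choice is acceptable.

δ = min(8, √8·ε)

Let ε > 0 be given. We want δ > 0 such that 0 < |u − 8| < δ implies |√u − √8| < ε.
Rationalise: √u − √8 = (u − 8)/(√u + √8), so |√u − √8| = |u − 8|/(√u + √8).
Restrict δ ≤ 8 so that |u − 8| < 8 forces u > 0, and then √u + √8 > √8.
Hence |√u − √8| < |u − 8|/√8, which is < ε once |u − 8| < √8·ε.
Take δ = min(8, √8·ε). If 0 < |u − 8| < δ then u > 0 and |√u − √8| < |u − 8|/√8 < ε.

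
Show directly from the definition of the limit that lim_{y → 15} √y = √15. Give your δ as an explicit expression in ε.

Let ε > 0 be given. We want δ > 0 such that 0 < |y − 15| < δ implies |√y − √15| < ε.
Rationalise: √y − √15 = (y − 15)/(√y + √15), so |√y − √15| = |y − 15|/(√y + √15).
Restrict δ ≤ 15 so that |y − 15| < 15 forces y > 0, and then √y + √15 > √15.
Hence |√y − √15| < |y − 15|/√15, which is < ε once |y − 15| < √15·ε.
Take δ = min(15, √15·ε). If 0 < |y − 15| < δ then y > 0 and |√y − √15| < |y − 15|/√15 < ε.

δ = min(15, √15·ε)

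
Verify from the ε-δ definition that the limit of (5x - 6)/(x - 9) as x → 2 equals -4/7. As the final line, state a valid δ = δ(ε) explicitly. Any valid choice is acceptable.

δ = min(7/2, (49/78)ε)

Let ε > 0 be given. We want δ > 0 with 0 < |x − 2| < δ ⇒ |(5x - 6)/(x - 9) + 4/7| < ε.
Combining over a common denominator, (5x - 6)/(x - 9) + 4/7 = [(5x - 6)·(-7) − 4·(x - 9)] / [(-7)·(x - 9)] = -39(x − 2) / ((-7)(x - 9)).
So |(5x - 6)/(x - 9) + 4/7| = 39|x − 2| / (7·|x − 9|).
Require δ ≤ 7/2, so |x − 9| ≥ |-7| − |x − 2| > 7 − 7/2 = 7/2.
Hence |(5x - 6)/(x - 9) + 4/7| < 39|x − 2|/(7·(7/2)) = (78/49)|x − 2|, which is < ε once |x − 2| < (49/78)ε.
Take δ = min(7/2, (49/78)ε). Then 0 < |x − 2| < δ forces both bounds, so |(5x - 6)/(x - 9) + 4/7| < ε.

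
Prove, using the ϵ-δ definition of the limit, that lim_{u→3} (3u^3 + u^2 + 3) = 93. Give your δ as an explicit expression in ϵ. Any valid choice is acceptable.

δ = min(2, ϵ/155)

Let ϵ > 0 be given. We want δ > 0 such that 0 < |u − 3| < δ implies |(3u^3 + u^2 + 3) − 93| < ϵ.
(3u^3 + u^2 + 3) − 93 = 3u^3 + u^2 - 90 = (u − 3)(3u^2 + 10u + 30).
So |(3u^3 + u^2 + 3) − 93| = |u − 3|·|3u^2 + 10u + 30|.
Assume first that |u − 3| < 2, so |u| < 5. Then |3u^2 + 10u + 30| ≤ 3·5^2 + 10·5 + 30 = 155.
Hence |(3u^3 + u^2 + 3) − 93| ≤ 155|u − 3| < ϵ provided |u − 3| < ϵ/155.
Choosing δ = min(2, ϵ/155) ensures both conditions, hence |(3u^3 + u^2 + 3) − 93| < ϵ.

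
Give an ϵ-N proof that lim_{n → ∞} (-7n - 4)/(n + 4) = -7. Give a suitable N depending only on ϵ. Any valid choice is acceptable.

Fix ϵ > 0. For n ≥ 1, |(-7n - 4)/(n + 4) + 7| = |24|/((n + 4)) = 24/((n + 4)).
Since n + 4 ≥ n for n ≥ 1, this is ≤ 24/(n) = 24/n.
So |(-7n - 4)/(n + 4) + 7| < ϵ whenever n > 24/ϵ.
Take N = 24/ϵ. If n > N then |(-7n - 4)/(n + 4) + 7| ≤ 24/n < ϵ.

N = 24/ϵ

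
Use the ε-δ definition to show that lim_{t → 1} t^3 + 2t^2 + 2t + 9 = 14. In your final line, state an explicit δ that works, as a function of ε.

δ = min(1, ε/15)

Suppose ε > 0. We want δ > 0 such that 0 < |t − 1| < δ implies |(t^3 + 2t^2 + 2t + 9) − 14| < ε.
(t^3 + 2t^2 + 2t + 9) − 14 = t^3 + 2t^2 + 2t - 5 = (t − 1)(t^2 + 3t + 5).
So |(t^3 + 2t^2 + 2t + 9) − 14| = |t − 1|·|t^2 + 3t + 5|.
Require δ ≤ 1. Then |t − 1| < 1 gives |t| < 2, and by the triangle inequality |t^2 + 3t + 5| ≤ 2^2 + 3·2 + 5 = 15.
Hence |(t^3 + 2t^2 + 2t + 9) − 14| ≤ 15|t − 1| < ε provided |t − 1| < ε/15.
Take δ = min(1, ε/15). Then 0 < |t − 1| < δ gives both |t − 1| < 1 and |t − 1| < ε/15, so |(t^3 + 2t^2 + 2t + 9) − 14| < ε.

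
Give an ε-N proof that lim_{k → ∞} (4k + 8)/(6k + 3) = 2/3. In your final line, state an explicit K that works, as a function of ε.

Let ε > 0. For k ≥ 1, |(4k + 8)/(6k + 3) − (2/3)| = |36|/(6(6k + 3)) = 36/(6(6k + 3)).
Since 6k + 3 ≥ 6k for k ≥ 1, this is ≤ 36/(6·6k) = 1/k.
So |(4k + 8)/(6k + 3) − (2/3)| < ε whenever k > 1/ε.
Take K = 1/ε. If k > K then |(4k + 8)/(6k + 3) − (2/3)| ≤ 1/k < ε.

K = 1/ε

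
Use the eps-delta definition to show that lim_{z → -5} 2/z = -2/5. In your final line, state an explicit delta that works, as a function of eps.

delta = min(5/2, (25/4)eps)

Let eps > 0. We seek delta > 0 such that 0 < |z + 5| < delta implies |2/z + 2/5| < eps.
|2/z + 2/5| = 2·|-5 − z|/(5·|z|) = 2|z + 5|/(5|z|).
Require delta ≤ 5/2 so that |z| > 5 − 5/2 = 5/2, hence 5|z| > 25/2.
Then |2/z + 2/5| < 2|z + 5|/(25/2), which is < eps when |z + 5| < (25/4)eps.
Take delta = min(5/2, (25/4)eps). Then 0 < |z + 5| < delta gives both |z + 5| < 5/2 and |z + 5| < (25/4)eps, so |2/z + 2/5| < eps.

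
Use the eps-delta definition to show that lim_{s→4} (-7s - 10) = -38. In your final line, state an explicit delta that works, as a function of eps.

delta = eps/7

Let eps > 0. We need delta > 0 so that 0 < |s − 4| < delta implies |(-7s - 10) + 38| < eps.
Since (-7s - 10) + 38 = -7(s − 4), we have |(-7s - 10) + 38| = 7|s − 4|.
So 7|s − 4| < eps exactly when |s − 4| < eps/7.
Take delta = eps/7. If 0 < |s − 4| < delta then |(-7s - 10) + 38| = 7|s − 4| < 7·(eps/7) = eps.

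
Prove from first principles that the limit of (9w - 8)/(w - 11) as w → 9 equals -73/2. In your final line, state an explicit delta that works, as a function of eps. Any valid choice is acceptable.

delta = min(1, (2/91)eps)

Let eps > 0. We want delta > 0 with 0 < |w − 9| < delta ⇒ |(9w - 8)/(w - 11) + 73/2| < eps.
Combining over a common denominator, (9w - 8)/(w - 11) + 73/2 = [(9w - 8)·(-2) − 73·(w - 11)] / [(-2)·(w - 11)] = -91(w − 9) / ((-2)(w - 11)).
So |(9w - 8)/(w - 11) + 73/2| = 91|w − 9| / (2·|w − 11|).
Restrict delta ≤ 1. Then |w − 9| < 1 gives |w − 11| = |(w − 9) + (-2)| ≥ 2 − 1 = 1.
Hence |(9w - 8)/(w - 11) + 73/2| < 91|w − 9|/(2·1) = (91/2)|w − 9|, which is < eps once |w − 9| < (2/91)eps.
Take delta = min(1, (2/91)eps). Then 0 < |w − 9| < delta forces both bounds, so |(9w - 8)/(w - 11) + 73/2| < eps.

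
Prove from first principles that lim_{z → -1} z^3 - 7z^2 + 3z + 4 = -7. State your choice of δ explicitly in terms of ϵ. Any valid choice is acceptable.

Fix ϵ > 0. We want δ > 0 such that 0 < |z + 1| < δ implies |(z^3 - 7z^2 + 3z + 4) + 7| < ϵ.
(z^3 - 7z^2 + 3z + 4) + 7 = z^3 - 7z^2 + 3z + 11 = (z + 1)(z^2 - 8z + 11).
So |(z^3 - 7z^2 + 3z + 4) + 7| = |z + 1|·|z^2 - 8z + 11|.
Assume first that |z + 1| < 2, so |z| < 3. Then |z^2 - 8z + 11| ≤ 3^2 + 8·3 + 11 = 44.
Hence |(z^3 - 7z^2 + 3z + 4) + 7| ≤ 44|z + 1| < ϵ provided |z + 1| < ϵ/44.
Take δ = min(2, ϵ/44). Then 0 < |z + 1| < δ gives both |z + 1| < 2 and |z + 1| < ϵ/44, so |(z^3 - 7z^2 + 3z + 4) + 7| < ϵ.

δ = min(2, ϵ/44)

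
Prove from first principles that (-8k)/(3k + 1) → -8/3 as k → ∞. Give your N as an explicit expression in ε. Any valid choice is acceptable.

Fix ε > 0. For k ≥ 1, |(-8k)/(3k + 1) + 8/3| = |8|/(3(3k + 1)) = 8/(3(3k + 1)).
Since 3k + 1 ≥ 3k for k ≥ 1, this is ≤ 8/(3·3k) = (8/9)/k.
So |(-8k)/(3k + 1) + 8/3| < ε whenever k > (8/9)/ε.
Take N = (8/9)/ε. If k > N then |(-8k)/(3k + 1) + 8/3| ≤ (8/9)/k < ε.

N = (8/9)/ε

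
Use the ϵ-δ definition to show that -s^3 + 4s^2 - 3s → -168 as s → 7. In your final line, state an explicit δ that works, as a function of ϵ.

δ = min(1, ϵ/112)

Suppose ϵ > 0. We want δ > 0 such that 0 < |s − 7| < δ implies |(-s^3 + 4s^2 - 3s) + 168| < ϵ.
(-s^3 + 4s^2 - 3s) + 168 = -s^3 + 4s^2 - 3s + 168 = (s − 7)(-s^2 - 3s - 24).
So |(-s^3 + 4s^2 - 3s) + 168| = |s − 7|·|-s^2 - 3s - 24|.
Require δ ≤ 1. Then |s − 7| < 1 gives |s| < 8, and by the triangle inequality |-s^2 - 3s - 24| ≤ 8^2 + 3·8 + 24 = 112.
Hence |(-s^3 + 4s^2 - 3s) + 168| ≤ 112|s − 7| < ϵ provided |s − 7| < ϵ/112.
Choosing δ = min(1, ϵ/112) ensures both conditions, hence |(-s^3 + 4s^2 - 3s) + 168| < ϵ.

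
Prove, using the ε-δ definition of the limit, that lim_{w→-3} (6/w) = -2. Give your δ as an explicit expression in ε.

Fix ε > 0. We seek δ > 0 such that 0 < |w + 3| < δ implies |6/w + 2| < ε.
|6/w + 2| = 6·|-3 − w|/(3·|w|) = 6|w + 3|/(3|w|).
Require δ ≤ 3/2 so that |w| > 3 − 3/2 = 3/2, hence 3|w| > 9/2.
Then |6/w + 2| < 6|w + 3|/(9/2), which is < ε when |w + 3| < (3/4)ε.
Take δ = min(3/2, (3/4)ε). Then 0 < |w + 3| < δ gives both |w + 3| < 3/2 and |w + 3| < (3/4)ε, so |6/w + 2| < ε.

δ = min(3/2, (3/4)ε)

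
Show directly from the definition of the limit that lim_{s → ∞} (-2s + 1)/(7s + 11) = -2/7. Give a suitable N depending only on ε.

N = (29/49)/ε

Let ε > 0. We seek N > 0 such that s > N implies |(-2s + 1)/(7s + 11) + 2/7| < ε.
(-2s + 1)/(7s + 11) + 2/7 = (7(-2s + 1) − (-2)(7s + 11)) / (7(7s + 11)) = 29/(7(7s + 11)).
For s > 0 we have 7s + 11 > 7s, so |(-2s + 1)/(7s + 11) + 2/7| = 29/(7(7s + 11)) < 29/(7·7s) = (29/49)/s.
Thus |(-2s + 1)/(7s + 11) + 2/7| < ε whenever s > (29/49)/ε.
Take N = (29/49)/ε. If s > N then |(-2s + 1)/(7s + 11) + 2/7| < (29/49)/s < ε.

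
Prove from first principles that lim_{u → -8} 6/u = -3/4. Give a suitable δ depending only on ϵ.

Let ϵ > 0. We seek δ > 0 such that 0 < |u + 8| < δ implies |6/u + 3/4| < ϵ.
|6/u + 3/4| = 6·|-8 − u|/(8·|u|) = 6|u + 8|/(8|u|).
Require δ ≤ 4 so that |u| > 8 − 4 = 4, hence 8|u| > 32.
Then |6/u + 3/4| < 6|u + 8|/32, which is < ϵ when |u + 8| < (16/3)ϵ.
Take δ = min(4, (16/3)ϵ). Then 0 < |u + 8| < δ gives both |u + 8| < 4 and |u + 8| < (16/3)ϵ, so |6/u + 3/4| < ϵ.

δ = min(4, (16/3)ϵ)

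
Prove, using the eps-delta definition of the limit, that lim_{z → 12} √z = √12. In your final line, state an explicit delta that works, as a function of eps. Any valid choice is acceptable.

delta = min(12, √12·eps)

Let eps > 0. We want delta > 0 such that 0 < |z − 12| < delta implies |√z − √12| < eps.
Rationalise: √z − √12 = (z − 12)/(√z + √12), so |√z − √12| = |z − 12|/(√z + √12).
Restrict delta ≤ 12 so that |z − 12| < 12 forces z > 0, and then √z + √12 > √12.
Hence |√z − √12| < |z − 12|/√12, which is < eps once |z − 12| < √12·eps.
Take delta = min(12, √12·eps). If 0 < |z − 12| < delta then z > 0 and |√z − √12| < |z − 12|/√12 < eps.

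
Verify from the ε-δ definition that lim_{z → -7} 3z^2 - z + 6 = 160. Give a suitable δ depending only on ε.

δ = min(1, ε/46)

Fix ε > 0. We want δ > 0 such that 0 < |z + 7| < δ implies |(3z^2 - z + 6) − 160| < ε.
(3z^2 - z + 6) − 160 = 3z^2 - z - 154 = (z + 7)(3z - 22).
So |(3z^2 - z + 6) − 160| = |z + 7|·|3z - 22|.
Assume first that |z + 7| < 1, so |z| < 8. Then |3z - 22| ≤ 3·8 + 22 = 46.
Hence |(3z^2 - z + 6) − 160| ≤ 46|z + 7| < ε provided |z + 7| < ε/46.
Choosing δ = min(1, ε/46) ensures both conditions, hence |(3z^2 - z + 6) − 160| < ε.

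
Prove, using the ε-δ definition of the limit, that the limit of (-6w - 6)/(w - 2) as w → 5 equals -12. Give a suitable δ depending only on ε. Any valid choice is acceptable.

Let ε > 0. We want δ > 0 with 0 < |w − 5| < δ ⇒ |(-6w - 6)/(w - 2) + 12| < ε.
Combining over a common denominator, (-6w - 6)/(w - 2) + 12 = [(-6w - 6)·3 − (-36)·(w - 2)] / [3·(w - 2)] = 18(w − 5) / (3(w - 2)).
So |(-6w - 6)/(w - 2) + 12| = 18|w − 5| / (3·|w − 2|).
Restrict δ ≤ 3/2. Then |w − 5| < 3/2 gives |w − 2| = |(w − 5) + 3| ≥ 3 − 3/2 = 3/2.
Hence |(-6w - 6)/(w - 2) + 12| < 18|w − 5|/(3·(3/2)) = 4|w − 5|, which is < ε once |w − 5| < (1/4)ε.
Take δ = min(3/2, (1/4)ε). Then 0 < |w − 5| < δ forces both bounds, so |(-6w - 6)/(w - 2) + 12| < ε.

δ = min(3/2, (1/4)ε)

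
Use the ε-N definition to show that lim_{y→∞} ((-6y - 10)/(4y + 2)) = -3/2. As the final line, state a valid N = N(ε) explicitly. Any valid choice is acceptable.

Let ε > 0 be given. We seek N > 0 such that y > N implies |(-6y - 10)/(4y + 2) + 3/2| < ε.
(-6y - 10)/(4y + 2) + 3/2 = (4(-6y - 10) − (-6)(4y + 2)) / (4(4y + 2)) = -28/(4(4y + 2)).
For y > 0 we have 4y + 2 > 4y, so |(-6y - 10)/(4y + 2) + 3/2| = 28/(4(4y + 2)) < 28/(4·4y) = (7/4)/y.
Thus |(-6y - 10)/(4y + 2) + 3/2| < ε whenever y > (7/4)/ε.
Take N = (7/4)/ε. If y > N then |(-6y - 10)/(4y + 2) + 3/2| < (7/4)/y < ε.

N = (7/4)/ε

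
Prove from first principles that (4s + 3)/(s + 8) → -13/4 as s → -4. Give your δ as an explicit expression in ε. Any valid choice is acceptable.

Let ε > 0 be given. We want δ > 0 with 0 < |s + 4| < δ ⇒ |(4s + 3)/(s + 8) + 13/4| < ε.
Combining over a common denominator, (4s + 3)/(s + 8) + 13/4 = [(4s + 3)·4 − (-13)·(s + 8)] / [4·(s + 8)] = 29(s + 4) / (4(s + 8)).
So |(4s + 3)/(s + 8) + 13/4| = 29|s + 4| / (4·|s + 8|).
Restrict δ ≤ 2. Then |s + 4| < 2 gives |s + 8| = |(s + 4) + 4| ≥ 4 − 2 = 2.
Hence |(4s + 3)/(s + 8) + 13/4| < 29|s + 4|/(4·2) = (29/8)|s + 4|, which is < ε once |s + 4| < (8/29)ε.
Take δ = min(2, (8/29)ε). Then 0 < |s + 4| < δ forces both bounds, so |(4s + 3)/(s + 8) + 13/4| < ε.

δ = min(2, (8/29)ε)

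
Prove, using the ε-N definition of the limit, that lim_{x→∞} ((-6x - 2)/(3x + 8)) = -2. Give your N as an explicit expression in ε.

Suppose ε > 0. We seek N > 0 such that x > N implies |(-6x - 2)/(3x + 8) + 2| < ε.
(-6x - 2)/(3x + 8) + 2 = (3(-6x - 2) − (-6)(3x + 8)) / (3(3x + 8)) = 42/(3(3x + 8)).
For x > 0 we have 3x + 8 > 3x, so |(-6x - 2)/(3x + 8) + 2| = 42/(3(3x + 8)) < 42/(3·3x) = (14/3)/x.
Thus |(-6x - 2)/(3x + 8) + 2| < ε whenever x > (14/3)/ε.
Take N = (14/3)/ε. If x > N then |(-6x - 2)/(3x + 8) + 2| < (14/3)/x < ε.

N = (14/3)/ε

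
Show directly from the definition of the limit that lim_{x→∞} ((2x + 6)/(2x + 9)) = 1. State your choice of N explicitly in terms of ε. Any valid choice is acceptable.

N = (3/2)/ε

Let ε > 0 be given. We seek N > 0 such that x > N implies |(2x + 6)/(2x + 9) − 1| < ε.
(2x + 6)/(2x + 9) − 1 = (2(2x + 6) − 2(2x + 9)) / (2(2x + 9)) = -6/(2(2x + 9)).
For x > 0 we have 2x + 9 > 2x, so |(2x + 6)/(2x + 9) − 1| = 6/(2(2x + 9)) < 6/(2·2x) = (3/2)/x.
Thus |(2x + 6)/(2x + 9) − 1| < ε whenever x > (3/2)/ε.
Take N = (3/2)/ε. If x > N then |(2x + 6)/(2x + 9) − 1| < (3/2)/x < ε.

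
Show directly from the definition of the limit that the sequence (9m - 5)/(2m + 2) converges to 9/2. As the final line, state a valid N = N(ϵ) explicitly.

Let ϵ > 0 be given. For m ≥ 1, |(9m - 5)/(2m + 2) − (9/2)| = |-28|/(2(2m + 2)) = 28/(2(2m + 2)).
Since 2m + 2 ≥ 2m for m ≥ 1, this is ≤ 28/(2·2m) = 7/m.
So |(9m - 5)/(2m + 2) − (9/2)| < ϵ whenever m > 7/ϵ.
Take N = 7/ϵ. If m > N then |(9m - 5)/(2m + 2) − (9/2)| ≤ 7/m < ϵ.

N = 7/ϵ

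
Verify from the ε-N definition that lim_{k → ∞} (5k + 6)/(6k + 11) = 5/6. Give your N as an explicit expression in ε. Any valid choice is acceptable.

Fix ε > 0. For k ≥ 1, |(5k + 6)/(6k + 11) − (5/6)| = |-19|/(6(6k + 11)) = 19/(6(6k + 11)).
Since 6k + 11 ≥ 6k for k ≥ 1, this is ≤ 19/(6·6k) = (19/36)/k.
So |(5k + 6)/(6k + 11) − (5/6)| < ε whenever k > (19/36)/ε.
Take N = (19/36)/ε. If k > N then |(5k + 6)/(6k + 11) − (5/6)| ≤ (19/36)/k < ε.

N = (19/36)/ε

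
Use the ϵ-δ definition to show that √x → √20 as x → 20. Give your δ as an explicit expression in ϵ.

Let ϵ > 0 be given. We want δ > 0 such that 0 < |x − 20| < δ implies |√x − √20| < ϵ.
Multiplying by the conjugate, |√x − √20| = |x − 20|/(√x + √20).
Restrict δ ≤ 20 so that |x − 20| < 20 forces x > 0, and then √x + √20 > √20.
Hence |√x − √20| < |x − 20|/√20, which is < ϵ once |x − 20| < √20·ϵ.
Take δ = min(20, √20·ϵ). If 0 < |x − 20| < δ then x > 0 and |√x − √20| < |x − 20|/√20 < ϵ.

δ = min(20, √20·ϵ)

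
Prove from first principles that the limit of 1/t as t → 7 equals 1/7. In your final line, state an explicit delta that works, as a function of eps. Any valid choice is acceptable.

Let eps > 0. We seek delta > 0 such that 0 < |t − 7| < delta implies |1/t − (1/7)| < eps.
|1/t − (1/7)| = |7 − t|/(7·|t|) = |t − 7|/(7|t|).
Restrict delta ≤ 7/2. Then |t − 7| < 7/2 gives |t| > 7/2, so 7|t| > 49/2.
Then |1/t − (1/7)| < |t − 7|/(49/2), which is < eps when |t − 7| < (49/2)eps.
Take delta = min(7/2, (49/2)eps). Then 0 < |t − 7| < delta gives both |t − 7| < 7/2 and |t − 7| < (49/2)eps, so |1/t − (1/7)| < eps.

delta = min(7/2, (49/2)eps)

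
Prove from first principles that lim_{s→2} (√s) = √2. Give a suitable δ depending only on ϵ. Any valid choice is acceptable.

Suppose ϵ > 0. We want δ > 0 such that 0 < |s − 2| < δ implies |√s − √2| < ϵ.
Multiplying by the conjugate, |√s − √2| = |s − 2|/(√s + √2).
Restrict δ ≤ 2 so that |s − 2| < 2 forces s > 0, and then √s + √2 > √2.
Hence |√s − √2| < |s − 2|/√2, which is < ϵ once |s − 2| < √2·ϵ.
Take δ = min(2, √2·ϵ). If 0 < |s − 2| < δ then s > 0 and |√s − √2| < |s − 2|/√2 < ϵ.

δ = min(2, √2·ϵ)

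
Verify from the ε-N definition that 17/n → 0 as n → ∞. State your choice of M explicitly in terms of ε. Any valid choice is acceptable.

M = 17/ε

Let ε > 0 be given. For n ≥ 1, |17/n − 0| = 17/(n) ≤ 17/n.
We need 17/n < ε, i.e. n > 17/ε.
Take M = 17/ε. If n > M then |17/n| ≤ 17/n < ε.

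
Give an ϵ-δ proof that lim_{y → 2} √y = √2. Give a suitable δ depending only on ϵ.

δ = min(2, √2·ϵ)

Fix ϵ > 0. We want δ > 0 such that 0 < |y − 2| < δ implies |√y − √2| < ϵ.
Multiplying by the conjugate, |√y − √2| = |y − 2|/(√y + √2).
Restrict δ ≤ 2 so that |y − 2| < 2 forces y > 0, and then √y + √2 > √2.
Hence |√y − √2| < |y − 2|/√2, which is < ϵ once |y − 2| < √2·ϵ.
Take δ = min(2, √2·ϵ). If 0 < |y − 2| < δ then y > 0 and |√y − √2| < |y − 2|/√2 < ϵ.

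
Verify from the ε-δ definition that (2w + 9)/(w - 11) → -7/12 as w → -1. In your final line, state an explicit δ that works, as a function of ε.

δ = min(6, (72/31)ε)

Fix ε > 0. We want δ > 0 with 0 < |w + 1| < δ ⇒ |(2w + 9)/(w - 11) + 7/12| < ε.
Combining over a common denominator, (2w + 9)/(w - 11) + 7/12 = [(2w + 9)·(-12) − 7·(w - 11)] / [(-12)·(w - 11)] = -31(w + 1) / ((-12)(w - 11)).
So |(2w + 9)/(w - 11) + 7/12| = 31|w + 1| / (12·|w − 11|).
Require δ ≤ 6, so |w − 11| ≥ |-12| − |w + 1| > 12 − 6 = 6.
Hence |(2w + 9)/(w - 11) + 7/12| < 31|w + 1|/(12·6) = (31/72)|w + 1|, which is < ε once |w + 1| < (72/31)ε.
Take δ = min(6, (72/31)ε). Then 0 < |w + 1| < δ forces both bounds, so |(2w + 9)/(w - 11) + 7/12| < ε.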